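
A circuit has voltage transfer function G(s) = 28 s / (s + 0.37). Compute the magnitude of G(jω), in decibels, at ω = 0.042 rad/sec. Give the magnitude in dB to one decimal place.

10.0 dB

|j0.042| = 0.042
|j0.042 + 0.37| = √(0.042² + 0.37²) = 0.3724
|G(j0.042)| = 28 × 0.042 / 0.3724 = 3.1581
20 log₁₀(3.1581) = 9.99 dB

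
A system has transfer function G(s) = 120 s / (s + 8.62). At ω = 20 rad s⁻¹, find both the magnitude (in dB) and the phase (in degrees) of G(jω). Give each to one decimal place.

|j20| = 20
|j20 + 8.62| = √(20² + 8.62²) = 21.78
|G(j20)| = 120 × 20 / 21.78 = 110.2
20 log₁₀(110.2) = 40.84 dB
∠(j20) = 90.00°
∠(j20 + 8.62) = arctan(20/8.62) = 66.68°
∠G(j20) = 90.00° − 66.68° = 23.32°

|G| = 40.8 dB, ∠G = 23.3°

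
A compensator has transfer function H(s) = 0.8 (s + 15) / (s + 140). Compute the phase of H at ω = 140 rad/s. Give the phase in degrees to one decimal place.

∠(j140 + 15) = arctan(140/15) = 83.88°
∠(j140 + 140) = arctan(140/140) = 45.00°
∠H(j140) = 83.88° − 45.00° = 38.88°

38.9 deg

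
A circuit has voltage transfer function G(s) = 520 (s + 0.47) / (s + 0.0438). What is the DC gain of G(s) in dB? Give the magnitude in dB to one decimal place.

G(0) = 520 × 0.47 / 0.0438 = 5579.9
20 log₁₀(5579.9) = 74.93 dB

74.9 dB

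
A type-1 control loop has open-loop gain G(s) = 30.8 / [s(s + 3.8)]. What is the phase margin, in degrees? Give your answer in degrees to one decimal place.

37.6°

Gain crossover: |G(jω)| = 1 at ω ≈ 4.94 rad/s.
∠G(j4.94) = −90° − arctan(4.94/3.8) ≈ -142.44°
PM = 180° + (-142.44°) = 37.56°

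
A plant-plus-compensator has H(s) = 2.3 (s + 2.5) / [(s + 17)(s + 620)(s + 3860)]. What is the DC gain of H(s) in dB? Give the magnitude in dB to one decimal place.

-137.0 dB

H(0) = 2.3 × 2.5 / (17 × 620 × 3860) = 1.4133e-07
20 log₁₀(1.4133e-07) = -137.00 dB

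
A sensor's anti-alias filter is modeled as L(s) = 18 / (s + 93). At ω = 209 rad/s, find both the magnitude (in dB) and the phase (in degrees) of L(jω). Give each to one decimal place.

|L| = -22.1 dB, ∠L = -66.0°

|j209 + 93| = √(209² + 93²) = 228.8
|L(j209)| = 18 / 228.8 = 0.078686
20 log₁₀(0.078686) = -22.08 dB
∠(j209 + 93) = arctan(209/93) = 66.01°
∠L(j209) = −66.01° = -66.01°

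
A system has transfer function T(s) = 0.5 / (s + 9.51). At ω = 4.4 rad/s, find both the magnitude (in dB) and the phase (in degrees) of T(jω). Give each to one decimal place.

|j4.4 + 9.51| = √(4.4² + 9.51²) = 10.48
|T(j4.4)| = 0.5 / 10.48 = 0.047717
20 log₁₀(0.047717) = -26.43 dB
∠(j4.4 + 9.51) = arctan(4.4/9.51) = 24.83°
∠T(j4.4) = −24.83° = -24.83°

|T| = -26.4 dB, ∠T = -24.8°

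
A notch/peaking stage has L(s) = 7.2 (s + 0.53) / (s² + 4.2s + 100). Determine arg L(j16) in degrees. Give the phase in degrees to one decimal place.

-68.6°

∠(j16 + 0.53) = arctan(16/0.53) = 88.10°
∠[(j16)² + 4.2(j16) + 100] = ∠[-156 + j67.2] = 156.70°
∠L(j16) = 88.10° − 156.70° = -68.59°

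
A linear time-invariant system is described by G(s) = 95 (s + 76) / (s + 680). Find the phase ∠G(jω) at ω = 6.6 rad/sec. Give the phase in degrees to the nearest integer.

∠(j6.6 + 76) = arctan(6.6/76) = 4.96°
∠(j6.6 + 680) = arctan(6.6/680) = 0.56°
∠G(j6.6) = 4.96° − 0.56° = 4.41°

4°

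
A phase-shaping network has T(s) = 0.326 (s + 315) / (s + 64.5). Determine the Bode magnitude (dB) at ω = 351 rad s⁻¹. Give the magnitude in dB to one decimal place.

-7.3 dB

|j351 + 315| = √(351² + 315²) = 471.6
|j351 + 64.5| = √(351² + 64.5²) = 356.9
|T(j351)| = 0.326 × 471.6 / 356.9 = 0.43082
20 log₁₀(0.43082) = -7.31 dB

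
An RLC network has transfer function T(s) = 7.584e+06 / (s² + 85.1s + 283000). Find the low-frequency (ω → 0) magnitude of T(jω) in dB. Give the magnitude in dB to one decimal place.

T(0) = 7.584e+06 / 283000 = 26.799
20 log₁₀(26.799) = 28.56 dB

28.6 dB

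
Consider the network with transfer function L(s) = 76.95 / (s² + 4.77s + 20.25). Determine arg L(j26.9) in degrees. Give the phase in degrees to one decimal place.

∠[(j26.9)² + 4.77(j26.9) + 20.25] = ∠[-703.36 + j128.31] = 169.66°
∠L(j26.9) = −169.66° = -169.66°

-169.7 deg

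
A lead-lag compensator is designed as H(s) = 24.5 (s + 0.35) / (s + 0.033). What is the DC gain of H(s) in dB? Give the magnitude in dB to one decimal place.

H(0) = 24.5 × 0.35 / 0.033 = 259.85
20 log₁₀(259.85) = 48.29 dB

48.3 dB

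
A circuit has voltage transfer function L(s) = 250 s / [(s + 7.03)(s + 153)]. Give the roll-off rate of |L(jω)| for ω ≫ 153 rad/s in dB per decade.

-20 dB/decade

With 1 zero and 2 poles, the high-frequency asymptotic slope is 20 × (1 − 2) = -20 dB/decade.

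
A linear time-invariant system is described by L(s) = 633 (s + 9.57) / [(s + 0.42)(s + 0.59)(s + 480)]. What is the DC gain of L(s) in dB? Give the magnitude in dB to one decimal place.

L(0) = 633 × 9.57 / (0.42 × 0.59 × 480) = 50.93
20 log₁₀(50.93) = 34.14 dB

34.1 dB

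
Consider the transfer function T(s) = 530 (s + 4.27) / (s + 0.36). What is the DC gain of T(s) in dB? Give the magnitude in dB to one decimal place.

76.0 dB

T(0) = 530 × 4.27 / 0.36 = 6286.4
20 log₁₀(6286.4) = 75.97 dB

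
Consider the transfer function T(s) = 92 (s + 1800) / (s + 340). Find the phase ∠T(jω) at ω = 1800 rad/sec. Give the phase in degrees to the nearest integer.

∠(j1800 + 1800) = arctan(1800/1800) = 45.00°
∠(j1800 + 340) = arctan(1800/340) = 79.30°
∠T(j1800) = 45.00° − 79.30° = -34.30°

-34°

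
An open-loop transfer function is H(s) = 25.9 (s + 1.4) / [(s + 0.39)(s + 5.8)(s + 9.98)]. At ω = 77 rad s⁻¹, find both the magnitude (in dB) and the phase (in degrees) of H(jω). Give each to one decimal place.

|H| = -47.3 dB, ∠H = -169.1°

|j77 + 1.4| = √(77² + 1.4²) = 77.01
|j77 + 0.39| = √(77² + 0.39²) = 77
|j77 + 5.8| = √(77² + 5.8²) = 77.22
|j77 + 9.98| = √(77² + 9.98²) = 77.64
|H(j77)| = 25.9 × 77.01 / (77 × 77.22 × 77.64) = 0.0043205
20 log₁₀(0.0043205) = -47.29 dB
∠(j77 + 1.4) = arctan(77/1.4) = 88.96°
∠(j77 + 0.39) = arctan(77/0.39) = 89.71°
∠(j77 + 5.8) = arctan(77/5.8) = 85.69°
∠(j77 + 9.98) = arctan(77/9.98) = 82.62°
∠H(j77) = 88.96° − (89.71° + 85.69° + 82.62°) = -169.06°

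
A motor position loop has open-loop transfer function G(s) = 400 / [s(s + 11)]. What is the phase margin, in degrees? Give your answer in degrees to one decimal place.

Gain crossover: |G(jω)| = 1 at ω ≈ 18.5 rad s⁻¹.
∠G(j18.5) = −90° − arctan(18.5/11) ≈ -149.33°
PM = 180° + (-149.33°) = 30.67°

30.7°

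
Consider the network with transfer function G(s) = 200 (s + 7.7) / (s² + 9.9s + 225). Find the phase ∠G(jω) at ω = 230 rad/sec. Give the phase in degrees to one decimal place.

-89.4°

∠(j230 + 7.7) = arctan(230/7.7) = 88.08°
∠[(j230)² + 9.9(j230) + 225] = ∠[-52675 + j2277] = 177.52°
∠G(j230) = 88.08° − 177.52° = -89.44°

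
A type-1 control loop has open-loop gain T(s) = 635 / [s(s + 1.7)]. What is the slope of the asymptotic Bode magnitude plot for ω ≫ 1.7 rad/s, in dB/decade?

-40 dB/decade

With 0 zeros and 2 poles, the high-frequency asymptotic slope is 20 × (0 − 2) = -40 dB/decade.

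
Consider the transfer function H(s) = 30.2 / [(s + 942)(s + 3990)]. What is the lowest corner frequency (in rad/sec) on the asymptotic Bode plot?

942 rad/sec

Break frequencies occur at each pole and zero magnitude: 942 rad/sec, 3990 rad/sec.
The lowest is 942 rad/sec.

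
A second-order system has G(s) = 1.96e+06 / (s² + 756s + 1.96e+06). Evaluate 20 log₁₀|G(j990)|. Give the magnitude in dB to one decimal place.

|(j990)² + 756(j990) + 1.96e+06| = |9.799e+05 + j7.4844e+05| = 1.233e+06
|G(j990)| = 1.96e+06 / 1.233e+06 = 1.5896
20 log₁₀(1.5896) = 4.03 dB

4.0 dB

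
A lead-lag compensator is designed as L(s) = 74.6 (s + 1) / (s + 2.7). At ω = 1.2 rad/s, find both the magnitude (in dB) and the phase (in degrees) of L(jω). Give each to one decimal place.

|j1.2 + 1| = √(1.2² + 1²) = 1.562
|j1.2 + 2.7| = √(1.2² + 2.7²) = 2.955
|L(j1.2)| = 74.6 × 1.562 / 2.955 = 39.439
20 log₁₀(39.439) = 31.92 dB
∠(j1.2 + 1) = arctan(1.2/1) = 50.19°
∠(j1.2 + 2.7) = arctan(1.2/2.7) = 23.96°
∠L(j1.2) = 50.19° − 23.96° = 26.23°

|L| = 31.9 dB, ∠L = 26.2°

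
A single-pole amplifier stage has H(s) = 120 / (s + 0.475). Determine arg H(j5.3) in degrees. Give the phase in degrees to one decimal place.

-84.9°

∠(j5.3 + 0.475) = arctan(5.3/0.475) = 84.88°
∠H(j5.3) = −84.88° = -84.88°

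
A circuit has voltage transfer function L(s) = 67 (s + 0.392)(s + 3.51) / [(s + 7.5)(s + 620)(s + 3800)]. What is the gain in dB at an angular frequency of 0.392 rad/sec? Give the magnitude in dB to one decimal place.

|j0.392 + 0.392| = √(0.392² + 0.392²) = 0.5544
|j0.392 + 3.51| = √(0.392² + 3.51²) = 3.532
|j0.392 + 7.5| = √(0.392² + 7.5²) = 7.51
|j0.392 + 620| = √(0.392² + 620²) = 620
|j0.392 + 3800| = √(0.392² + 3800²) = 3800
|L(j0.392)| = 67 × 0.5544 × 3.532 / (7.51 × 620 × 3800) = 7.4139e-06
20 log₁₀(7.4139e-06) = -102.60 dB

-102.6 dB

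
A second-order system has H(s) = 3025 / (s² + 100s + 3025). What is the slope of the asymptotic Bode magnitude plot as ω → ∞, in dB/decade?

With 0 zeros and 2 poles, the high-frequency asymptotic slope is 20 × (0 − 2) = -40 dB/decade.

-40 dB/decade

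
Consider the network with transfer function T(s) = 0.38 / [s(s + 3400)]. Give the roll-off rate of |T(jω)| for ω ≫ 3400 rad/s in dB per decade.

With 0 zeros and 2 poles, the high-frequency asymptotic slope is 20 × (0 − 2) = -40 dB/decade.

-40 dB/decade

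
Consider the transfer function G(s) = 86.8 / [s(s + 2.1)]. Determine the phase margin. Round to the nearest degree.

13 deg

Gain crossover: |G(jω)| = 1 at ω ≈ 9.2 rad/s.
∠G(j9.2) = −90° − arctan(9.2/2.1) ≈ -167.14°
PM = 180° + (-167.14°) = 12.86°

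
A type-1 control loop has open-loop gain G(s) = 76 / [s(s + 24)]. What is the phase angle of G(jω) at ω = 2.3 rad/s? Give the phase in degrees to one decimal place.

∠(j2.3 + 24) = arctan(2.3/24) = 5.47°
∠(j2.3) = 90.00°
∠G(j2.3) = − (5.47° + 90.00°) = -95.47°

-95.5 deg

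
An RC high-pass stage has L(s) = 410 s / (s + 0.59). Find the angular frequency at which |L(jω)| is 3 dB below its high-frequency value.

For a single-pole high-pass, the −3 dB point is at the pole: ω = 0.59 rad/s.

0.59 rad/s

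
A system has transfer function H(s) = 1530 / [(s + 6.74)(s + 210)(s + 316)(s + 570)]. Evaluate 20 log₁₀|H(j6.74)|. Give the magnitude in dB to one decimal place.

-107.5 dB

|j6.74 + 6.74| = √(6.74² + 6.74²) = 9.532
|j6.74 + 210| = √(6.74² + 210²) = 210.1
|j6.74 + 316| = √(6.74² + 316²) = 316.1
|j6.74 + 570| = √(6.74² + 570²) = 570
|H(j6.74)| = 1530 / (9.532 × 210.1 × 316.1 × 570) = 4.2402e-06
20 log₁₀(4.2402e-06) = -107.45 dB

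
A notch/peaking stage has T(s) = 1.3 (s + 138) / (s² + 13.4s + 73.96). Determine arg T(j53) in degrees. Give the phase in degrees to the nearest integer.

∠(j53 + 138) = arctan(53/138) = 21.01°
∠[(j53)² + 13.4(j53) + 73.96] = ∠[-2735 + j710.2] = 165.44°
∠T(j53) = 21.01° − 165.44° = -144.43°

-144°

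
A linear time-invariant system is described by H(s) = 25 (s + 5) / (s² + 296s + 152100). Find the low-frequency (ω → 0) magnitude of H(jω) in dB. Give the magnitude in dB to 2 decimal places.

-61.70 dB

H(0) = 25 × 5 / 152100 = 0.00082183
20 log₁₀(0.00082183) = -61.704 dB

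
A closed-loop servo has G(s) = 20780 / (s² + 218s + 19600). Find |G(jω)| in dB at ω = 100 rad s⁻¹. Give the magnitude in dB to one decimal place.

-1.2 dB

|(j100)² + 218(j100) + 19600| = |9600 + j21800| = 2.382e+04
|G(j100)| = 20780 / 2.382e+04 = 0.87237
20 log₁₀(0.87237) = -1.19 dB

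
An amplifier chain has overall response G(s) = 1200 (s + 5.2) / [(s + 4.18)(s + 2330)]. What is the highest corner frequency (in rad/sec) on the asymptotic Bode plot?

2330 rad/sec

Break frequencies occur at each pole and zero magnitude: 4.18 rad/sec, 5.2 rad/sec, 2330 rad/sec.
The highest is 2330 rad/sec.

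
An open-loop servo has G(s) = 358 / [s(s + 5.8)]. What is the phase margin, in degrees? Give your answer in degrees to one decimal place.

Gain crossover: |G(jω)| = 1 at ω ≈ 18.5 rad/s.
∠G(j18.5) = −90° − arctan(18.5/5.8) ≈ -162.58°
PM = 180° + (-162.58°) = 17.42°

17.4°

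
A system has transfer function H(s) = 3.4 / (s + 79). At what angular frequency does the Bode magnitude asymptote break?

The single real pole at s = −79 gives a corner at ω = 79 rad/s.

79 rad/s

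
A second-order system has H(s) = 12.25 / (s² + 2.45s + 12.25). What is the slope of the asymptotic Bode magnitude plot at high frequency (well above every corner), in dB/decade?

With 0 zeros and 2 poles, the high-frequency asymptotic slope is 20 × (0 − 2) = -40 dB/decade.

-40 dB/decade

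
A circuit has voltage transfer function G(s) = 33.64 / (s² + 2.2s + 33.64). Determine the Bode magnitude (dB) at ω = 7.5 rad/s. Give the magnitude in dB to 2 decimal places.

1.60 dB

|(j7.5)² + 2.2(j7.5) + 33.64| = |-22.61 + j16.5| = 27.99
|G(j7.5)| = 33.64 / 27.99 = 1.2018
20 log₁₀(1.2018) = 1.597 dB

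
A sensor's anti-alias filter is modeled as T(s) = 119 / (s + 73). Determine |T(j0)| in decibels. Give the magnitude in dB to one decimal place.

T(0) = 119 / 73 = 1.6301
20 log₁₀(1.6301) = 4.24 dB

4.2 dB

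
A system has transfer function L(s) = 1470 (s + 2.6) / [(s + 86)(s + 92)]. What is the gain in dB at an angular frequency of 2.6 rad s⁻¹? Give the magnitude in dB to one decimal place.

-3.3 dB

|j2.6 + 2.6| = √(2.6² + 2.6²) = 3.677
|j2.6 + 86| = √(2.6² + 86²) = 86.04
|j2.6 + 92| = √(2.6² + 92²) = 92.04
|L(j2.6)| = 1470 × 3.677 / (86.04 × 92.04) = 0.68257
20 log₁₀(0.68257) = -3.32 dB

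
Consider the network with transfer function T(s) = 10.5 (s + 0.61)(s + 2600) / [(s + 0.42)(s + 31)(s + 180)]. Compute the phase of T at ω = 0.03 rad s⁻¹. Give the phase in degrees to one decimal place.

∠(j0.03 + 0.61) = arctan(0.03/0.61) = 2.82°
∠(j0.03 + 2600) = arctan(0.03/2600) = 0.00°
∠(j0.03 + 0.42) = arctan(0.03/0.42) = 4.09°
∠(j0.03 + 31) = arctan(0.03/31) = 0.06°
∠(j0.03 + 180) = arctan(0.03/180) = 0.01°
∠T(j0.03) = 2.82° + 0.00° − (4.09° + 0.06° + 0.01°) = -1.33°

-1.3°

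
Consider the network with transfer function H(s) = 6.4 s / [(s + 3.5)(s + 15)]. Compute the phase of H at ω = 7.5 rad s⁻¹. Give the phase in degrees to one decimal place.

-1.5°

∠(j7.5) = 90.00°
∠(j7.5 + 3.5) = arctan(7.5/3.5) = 64.98°
∠(j7.5 + 15) = arctan(7.5/15) = 26.57°
∠H(j7.5) = 90.00° − (64.98° + 26.57°) = -1.55°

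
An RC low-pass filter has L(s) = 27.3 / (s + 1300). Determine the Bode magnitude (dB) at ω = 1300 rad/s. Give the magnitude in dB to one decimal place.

-36.6 dB

|j1300 + 1300| = √(1300² + 1300²) = 1838
|L(j1300)| = 27.3 / 1838 = 0.014849
20 log₁₀(0.014849) = -36.57 dB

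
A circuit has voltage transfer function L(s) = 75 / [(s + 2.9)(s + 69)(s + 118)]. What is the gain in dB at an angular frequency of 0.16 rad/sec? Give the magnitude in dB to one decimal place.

|j0.16 + 2.9| = √(0.16² + 2.9²) = 2.904
|j0.16 + 69| = √(0.16² + 69²) = 69
|j0.16 + 118| = √(0.16² + 118²) = 118
|L(j0.16)| = 75 / (2.904 × 69 × 118) = 0.0031715
20 log₁₀(0.0031715) = -49.97 dB

-50.0 dB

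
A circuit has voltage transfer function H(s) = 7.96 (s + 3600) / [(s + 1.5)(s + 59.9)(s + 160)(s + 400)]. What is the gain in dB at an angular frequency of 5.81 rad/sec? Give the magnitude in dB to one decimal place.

|j5.81 + 3600| = √(5.81² + 3600²) = 3600
|j5.81 + 1.5| = √(5.81² + 1.5²) = 6.001
|j5.81 + 59.9| = √(5.81² + 59.9²) = 60.18
|j5.81 + 160| = √(5.81² + 160²) = 160.1
|j5.81 + 400| = √(5.81² + 400²) = 400
|H(j5.81)| = 7.96 × 3600 / (6.001 × 60.18 × 160.1 × 400) = 0.001239
20 log₁₀(0.001239) = -58.14 dB

-58.1 dB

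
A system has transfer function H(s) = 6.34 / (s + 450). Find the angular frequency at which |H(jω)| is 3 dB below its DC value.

450 rad/s

For a single-pole low-pass, the −3 dB point is at the pole: ω = 450 rad/s.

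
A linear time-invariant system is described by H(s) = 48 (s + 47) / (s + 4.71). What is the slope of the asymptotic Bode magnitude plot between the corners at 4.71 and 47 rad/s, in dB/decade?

-20 dB/decade

In this band the factors already past their corner are: pole at 4.71; net slope = -20 dB/decade.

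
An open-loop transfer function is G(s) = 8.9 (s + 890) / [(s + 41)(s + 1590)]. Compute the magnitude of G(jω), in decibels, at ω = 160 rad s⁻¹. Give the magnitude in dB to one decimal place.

-30.3 dB

|j160 + 890| = √(160² + 890²) = 904.3
|j160 + 41| = √(160² + 41²) = 165.2
|j160 + 1590| = √(160² + 1590²) = 1598
|G(j160)| = 8.9 × 904.3 / (165.2 × 1598) = 0.030491
20 log₁₀(0.030491) = -30.32 dB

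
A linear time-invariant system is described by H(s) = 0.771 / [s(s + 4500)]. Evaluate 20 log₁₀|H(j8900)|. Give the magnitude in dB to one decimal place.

-161.2 dB

|j8900 + 4500| = √(8900² + 4500²) = 9973
|j8900| = 8900
|H(j8900)| = 0.771 / (9973 × 8900) = 8.6864e-09
20 log₁₀(8.6864e-09) = -161.22 dB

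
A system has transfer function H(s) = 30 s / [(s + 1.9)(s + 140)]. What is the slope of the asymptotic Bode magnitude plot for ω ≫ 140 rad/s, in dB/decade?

With 1 zero and 2 poles, the high-frequency asymptotic slope is 20 × (1 − 2) = -20 dB/decade.

-20 dB/decade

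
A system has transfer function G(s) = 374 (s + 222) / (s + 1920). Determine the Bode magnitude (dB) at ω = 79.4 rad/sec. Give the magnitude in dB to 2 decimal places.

33.23 dB

|j79.4 + 222| = √(79.4² + 222²) = 235.8
|j79.4 + 1920| = √(79.4² + 1920²) = 1922
|G(j79.4)| = 374 × 235.8 / 1922 = 45.887
20 log₁₀(45.887) = 33.234 dB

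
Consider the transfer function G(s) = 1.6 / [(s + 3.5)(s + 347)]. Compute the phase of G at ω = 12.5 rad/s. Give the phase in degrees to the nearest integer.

∠(j12.5 + 3.5) = arctan(12.5/3.5) = 74.36°
∠(j12.5 + 347) = arctan(12.5/347) = 2.06°
∠G(j12.5) = − (74.36° + 2.06°) = -76.42°

-76 deg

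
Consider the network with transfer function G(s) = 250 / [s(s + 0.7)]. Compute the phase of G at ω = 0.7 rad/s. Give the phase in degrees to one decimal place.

-135.0°

∠(j0.7 + 0.7) = arctan(0.7/0.7) = 45.00°
∠(j0.7) = 90.00°
∠G(j0.7) = − (45.00° + 90.00°) = -135.00°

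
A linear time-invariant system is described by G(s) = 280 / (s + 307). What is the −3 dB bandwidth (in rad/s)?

307 rad/s

For a single-pole low-pass, the −3 dB point is at the pole: ω = 307 rad/s.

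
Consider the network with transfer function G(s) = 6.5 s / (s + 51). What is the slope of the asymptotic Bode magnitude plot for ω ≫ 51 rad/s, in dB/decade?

0 dB/decade

With 1 zero and 1 pole, the high-frequency asymptotic slope is 20 × (1 − 1) = 0 dB/decade.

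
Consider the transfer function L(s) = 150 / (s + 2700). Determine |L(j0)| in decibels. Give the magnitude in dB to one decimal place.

-25.1 dB

L(0) = 150 / 2700 = 0.055556
20 log₁₀(0.055556) = -25.11 dB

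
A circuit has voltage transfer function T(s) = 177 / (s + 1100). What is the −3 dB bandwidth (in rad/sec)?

1100 rad/sec

For a single-pole low-pass, the −3 dB point is at the pole: ω = 1100 rad/sec.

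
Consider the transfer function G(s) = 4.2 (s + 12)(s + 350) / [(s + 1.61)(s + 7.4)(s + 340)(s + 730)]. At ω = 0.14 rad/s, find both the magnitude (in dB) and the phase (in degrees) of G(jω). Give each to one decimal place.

|G| = -44.5 dB, ∠G = -5.4°

|j0.14 + 12| = √(0.14² + 12²) = 12
|j0.14 + 350| = √(0.14² + 350²) = 350
|j0.14 + 1.61| = √(0.14² + 1.61²) = 1.616
|j0.14 + 7.4| = √(0.14² + 7.4²) = 7.401
|j0.14 + 340| = √(0.14² + 340²) = 340
|j0.14 + 730| = √(0.14² + 730²) = 730
|G(j0.14)| = 4.2 × 12 × 350 / (1.616 × 7.401 × 340 × 730) = 0.0059423
20 log₁₀(0.0059423) = -44.52 dB
∠(j0.14 + 12) = arctan(0.14/12) = 0.67°
∠(j0.14 + 350) = arctan(0.14/350) = 0.02°
∠(j0.14 + 1.61) = arctan(0.14/1.61) = 4.97°
∠(j0.14 + 7.4) = arctan(0.14/7.4) = 1.08°
∠(j0.14 + 340) = arctan(0.14/340) = 0.02°
∠(j0.14 + 730) = arctan(0.14/730) = 0.01°
∠G(j0.14) = 0.67° + 0.02° − (4.97° + 1.08° + 0.02° + 0.01°) = -5.40°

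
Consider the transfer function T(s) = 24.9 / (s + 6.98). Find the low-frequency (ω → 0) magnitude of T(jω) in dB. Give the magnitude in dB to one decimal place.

T(0) = 24.9 / 6.98 = 3.5673
20 log₁₀(3.5673) = 11.05 dB

11.0 dB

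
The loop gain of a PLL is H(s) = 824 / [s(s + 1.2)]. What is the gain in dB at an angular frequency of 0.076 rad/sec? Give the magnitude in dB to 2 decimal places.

|j0.076 + 1.2| = √(0.076² + 1.2²) = 1.202
|j0.076| = 0.076
|H(j0.076)| = 824 / (1.202 × 0.076) = 9017
20 log₁₀(9017) = 79.101 dB

79.10 dB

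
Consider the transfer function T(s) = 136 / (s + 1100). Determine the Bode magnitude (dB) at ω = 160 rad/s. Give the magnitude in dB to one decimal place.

|j160 + 1100| = √(160² + 1100²) = 1112
|T(j160)| = 136 / 1112 = 0.12235
20 log₁₀(0.12235) = -18.25 dB

-18.2 dB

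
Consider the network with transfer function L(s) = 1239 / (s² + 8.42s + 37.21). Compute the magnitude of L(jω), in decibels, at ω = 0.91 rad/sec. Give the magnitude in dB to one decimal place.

|(j0.91)² + 8.42(j0.91) + 37.21| = |36.382 + j7.6622| = 37.18
|L(j0.91)| = 1239 / 37.18 = 33.324
20 log₁₀(33.324) = 30.46 dB

30.5 dB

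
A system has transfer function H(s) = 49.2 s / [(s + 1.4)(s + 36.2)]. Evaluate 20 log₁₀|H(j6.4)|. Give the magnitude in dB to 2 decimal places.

|j6.4| = 6.4
|j6.4 + 1.4| = √(6.4² + 1.4²) = 6.551
|j6.4 + 36.2| = √(6.4² + 36.2²) = 36.76
|H(j6.4)| = 49.2 × 6.4 / (6.551 × 36.76) = 1.3074
20 log₁₀(1.3074) = 2.328 dB

2.33 dB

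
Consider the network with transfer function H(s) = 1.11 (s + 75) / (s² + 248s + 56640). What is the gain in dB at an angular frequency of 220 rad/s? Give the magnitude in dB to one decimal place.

-46.6 dB

|j220 + 75| = √(220² + 75²) = 232.4
|(j220)² + 248(j220) + 56640| = |8240 + j54560| = 5.518e+04
|H(j220)| = 1.11 × 232.4 / 5.518e+04 = 0.0046757
20 log₁₀(0.0046757) = -46.60 dB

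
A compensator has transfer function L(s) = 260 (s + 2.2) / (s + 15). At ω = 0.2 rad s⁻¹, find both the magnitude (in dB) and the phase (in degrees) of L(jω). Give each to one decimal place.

|L| = 31.7 dB, ∠L = 4.4°

|j0.2 + 2.2| = √(0.2² + 2.2²) = 2.209
|j0.2 + 15| = √(0.2² + 15²) = 15
|L(j0.2)| = 260 × 2.209 / 15 = 38.287
20 log₁₀(38.287) = 31.66 dB
∠(j0.2 + 2.2) = arctan(0.2/2.2) = 5.19°
∠(j0.2 + 15) = arctan(0.2/15) = 0.76°
∠L(j0.2) = 5.19° − 0.76° = 4.43°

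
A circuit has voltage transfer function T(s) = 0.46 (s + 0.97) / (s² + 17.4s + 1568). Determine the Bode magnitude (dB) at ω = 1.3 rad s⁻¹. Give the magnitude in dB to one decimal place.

|j1.3 + 0.97| = √(1.3² + 0.97²) = 1.622
|(j1.3)² + 17.4(j1.3) + 1568| = |1566.3 + j22.62| = 1566
|T(j1.3)| = 0.46 × 1.622 / 1566 = 0.00047631
20 log₁₀(0.00047631) = -66.44 dB

-66.4 dB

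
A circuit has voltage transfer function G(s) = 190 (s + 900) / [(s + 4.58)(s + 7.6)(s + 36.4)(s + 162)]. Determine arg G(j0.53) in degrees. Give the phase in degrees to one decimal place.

∠(j0.53 + 900) = arctan(0.53/900) = 0.03°
∠(j0.53 + 4.58) = arctan(0.53/4.58) = 6.60°
∠(j0.53 + 7.6) = arctan(0.53/7.6) = 3.99°
∠(j0.53 + 36.4) = arctan(0.53/36.4) = 0.83°
∠(j0.53 + 162) = arctan(0.53/162) = 0.19°
∠G(j0.53) = 0.03° − (6.60° + 3.99° + 0.83° + 0.19°) = -11.58°

-11.6°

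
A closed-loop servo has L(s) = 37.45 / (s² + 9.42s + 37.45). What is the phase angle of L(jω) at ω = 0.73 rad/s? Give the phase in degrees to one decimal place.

-10.6°

∠[(j0.73)² + 9.42(j0.73) + 37.45] = ∠[36.917 + j6.8766] = 10.55°
∠L(j0.73) = −10.55° = -10.55°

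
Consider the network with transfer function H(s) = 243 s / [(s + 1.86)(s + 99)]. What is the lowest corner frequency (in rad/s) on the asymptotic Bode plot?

Break frequencies occur at each pole and zero magnitude: 1.86 rad/s, 99 rad/s.
The lowest is 1.86 rad/s.

1.86 rad/s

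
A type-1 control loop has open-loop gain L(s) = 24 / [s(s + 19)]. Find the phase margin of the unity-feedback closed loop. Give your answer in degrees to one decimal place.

86.2 deg

Gain crossover: |L(jω)| = 1 at ω ≈ 1.26 rad/sec.
∠L(j1.26) = −90° − arctan(1.26/19) ≈ -93.80°
PM = 180° + (-93.80°) = 86.20°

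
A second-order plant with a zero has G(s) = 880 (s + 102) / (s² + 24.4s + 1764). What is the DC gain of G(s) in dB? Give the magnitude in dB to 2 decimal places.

G(0) = 880 × 102 / 1764 = 50.884
20 log₁₀(50.884) = 34.132 dB

34.13 dB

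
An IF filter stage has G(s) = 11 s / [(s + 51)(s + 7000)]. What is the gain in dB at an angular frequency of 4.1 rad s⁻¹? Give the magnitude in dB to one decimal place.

-78.0 dB

|j4.1| = 4.1
|j4.1 + 51| = √(4.1² + 51²) = 51.16
|j4.1 + 7000| = √(4.1² + 7000²) = 7000
|G(j4.1)| = 11 × 4.1 / (51.16 × 7000) = 0.00012592
20 log₁₀(0.00012592) = -78.00 dB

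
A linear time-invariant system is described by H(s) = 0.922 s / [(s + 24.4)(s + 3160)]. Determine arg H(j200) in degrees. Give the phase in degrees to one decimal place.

∠(j200) = 90.00°
∠(j200 + 24.4) = arctan(200/24.4) = 83.04°
∠(j200 + 3160) = arctan(200/3160) = 3.62°
∠H(j200) = 90.00° − (83.04° + 3.62°) = 3.33°

3.3 deg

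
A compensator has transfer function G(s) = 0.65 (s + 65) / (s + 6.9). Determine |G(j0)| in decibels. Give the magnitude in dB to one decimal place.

G(0) = 0.65 × 65 / 6.9 = 6.1232
20 log₁₀(6.1232) = 15.74 dB

15.7 dB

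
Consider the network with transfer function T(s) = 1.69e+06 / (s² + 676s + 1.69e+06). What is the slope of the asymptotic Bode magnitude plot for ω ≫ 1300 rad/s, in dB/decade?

-40 dB/decade

With 0 zeros and 2 poles, the high-frequency asymptotic slope is 20 × (0 − 2) = -40 dB/decade.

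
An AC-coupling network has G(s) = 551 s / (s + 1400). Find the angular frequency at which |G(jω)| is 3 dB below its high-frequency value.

1400 rad/s

For a single-pole high-pass, the −3 dB point is at the pole: ω = 1400 rad/s.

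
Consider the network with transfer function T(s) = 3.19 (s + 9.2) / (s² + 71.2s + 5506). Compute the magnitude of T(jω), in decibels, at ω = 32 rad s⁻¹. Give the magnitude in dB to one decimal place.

-33.5 dB

|j32 + 9.2| = √(32² + 9.2²) = 33.3
|(j32)² + 71.2(j32) + 5506| = |4482 + j2278.4| = 5028
|T(j32)| = 3.19 × 33.3 / 5028 = 0.021125
20 log₁₀(0.021125) = -33.50 dB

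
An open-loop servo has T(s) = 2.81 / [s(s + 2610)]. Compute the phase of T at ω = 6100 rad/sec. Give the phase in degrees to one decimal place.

-156.8°

∠(j6100 + 2610) = arctan(6100/2610) = 66.84°
∠(j6100) = 90.00°
∠T(j6100) = − (66.84° + 90.00°) = -156.84°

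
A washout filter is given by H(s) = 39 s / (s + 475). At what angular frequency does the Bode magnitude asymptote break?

475 rad/sec

The single real pole at s = −475 gives a corner at ω = 475 rad/sec.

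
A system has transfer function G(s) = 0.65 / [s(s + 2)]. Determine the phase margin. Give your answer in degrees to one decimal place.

Gain crossover: |G(jω)| = 1 at ω ≈ 0.321 rad s⁻¹.
∠G(j0.321) = −90° − arctan(0.321/2) ≈ -99.12°
PM = 180° + (-99.12°) = 80.88°

80.9°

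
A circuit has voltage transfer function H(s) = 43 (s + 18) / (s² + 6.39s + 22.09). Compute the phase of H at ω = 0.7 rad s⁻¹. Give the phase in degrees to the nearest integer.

∠(j0.7 + 18) = arctan(0.7/18) = 2.23°
∠[(j0.7)² + 6.39(j0.7) + 22.09] = ∠[21.6 + j4.473] = 11.70°
∠H(j0.7) = 2.23° − 11.70° = -9.47°

-9°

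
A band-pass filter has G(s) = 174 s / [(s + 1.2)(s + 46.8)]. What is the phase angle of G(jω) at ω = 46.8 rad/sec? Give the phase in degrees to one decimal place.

-43.5°

∠(j46.8) = 90.00°
∠(j46.8 + 1.2) = arctan(46.8/1.2) = 88.53°
∠(j46.8 + 46.8) = arctan(46.8/46.8) = 45.00°
∠G(j46.8) = 90.00° − (88.53° + 45.00°) = -43.53°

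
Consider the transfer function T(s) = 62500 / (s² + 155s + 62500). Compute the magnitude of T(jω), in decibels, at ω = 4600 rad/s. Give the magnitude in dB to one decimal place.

-50.6 dB

|(j4600)² + 155(j4600) + 62500| = |-2.1098e+07 + j7.13e+05| = 2.111e+07
|T(j4600)| = 62500 / 2.111e+07 = 0.0029607
20 log₁₀(0.0029607) = -50.57 dB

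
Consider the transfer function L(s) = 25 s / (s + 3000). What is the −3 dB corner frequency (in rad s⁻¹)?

3000 rad s⁻¹

For a single-pole high-pass, the −3 dB point is at the pole: ω = 3000 rad s⁻¹.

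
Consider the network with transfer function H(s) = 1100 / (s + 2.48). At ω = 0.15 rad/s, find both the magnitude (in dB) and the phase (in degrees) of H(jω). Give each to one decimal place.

|j0.15 + 2.48| = √(0.15² + 2.48²) = 2.485
|H(j0.15)| = 1100 / 2.485 = 442.74
20 log₁₀(442.74) = 52.92 dB
∠(j0.15 + 2.48) = arctan(0.15/2.48) = 3.46°
∠H(j0.15) = −3.46° = -3.46°

|H| = 52.9 dB, ∠H = -3.5°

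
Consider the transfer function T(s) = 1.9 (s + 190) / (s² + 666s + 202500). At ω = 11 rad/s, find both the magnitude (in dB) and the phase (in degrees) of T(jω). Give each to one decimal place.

|j11 + 190| = √(11² + 190²) = 190.3
|(j11)² + 666(j11) + 202500| = |2.0238e+05 + j7326| = 2.025e+05
|T(j11)| = 1.9 × 190.3 / 2.025e+05 = 0.0017856
20 log₁₀(0.0017856) = -54.96 dB
∠(j11 + 190) = arctan(11/190) = 3.31°
∠[(j11)² + 666(j11) + 202500] = ∠[2.0238e+05 + j7326] = 2.07°
∠T(j11) = 3.31° − 2.07° = 1.24°

|T| = -55.0 dB, ∠T = 1.2 deg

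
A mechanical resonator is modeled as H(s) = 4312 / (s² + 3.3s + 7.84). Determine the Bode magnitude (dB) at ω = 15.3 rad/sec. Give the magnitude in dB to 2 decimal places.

25.39 dB

|(j15.3)² + 3.3(j15.3) + 7.84| = |-226.25 + j50.49| = 231.8
|H(j15.3)| = 4312 / 231.8 = 18.601
20 log₁₀(18.601) = 25.391 dB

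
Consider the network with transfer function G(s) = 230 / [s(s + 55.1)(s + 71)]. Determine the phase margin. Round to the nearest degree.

Gain crossover: |G(jω)| = 1 at ω ≈ 0.0588 rad/s.
∠G(j0.0588) = −90° − arctan(0.0588/55.1) − arctan(0.0588/71) ≈ -90.11°
PM = 180° + (-90.11°) = 89.89°

90°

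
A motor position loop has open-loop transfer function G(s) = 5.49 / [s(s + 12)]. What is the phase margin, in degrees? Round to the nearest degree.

Gain crossover: |G(jω)| = 1 at ω ≈ 0.457 rad s⁻¹.
∠G(j0.457) = −90° − arctan(0.457/12) ≈ -92.18°
PM = 180° + (-92.18°) = 87.82°

88°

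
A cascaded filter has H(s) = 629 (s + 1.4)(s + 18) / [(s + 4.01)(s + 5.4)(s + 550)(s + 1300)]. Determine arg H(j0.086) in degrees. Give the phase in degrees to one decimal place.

1.6°

∠(j0.086 + 1.4) = arctan(0.086/1.4) = 3.52°
∠(j0.086 + 18) = arctan(0.086/18) = 0.27°
∠(j0.086 + 4.01) = arctan(0.086/4.01) = 1.23°
∠(j0.086 + 5.4) = arctan(0.086/5.4) = 0.91°
∠(j0.086 + 550) = arctan(0.086/550) = 0.01°
∠(j0.086 + 1300) = arctan(0.086/1300) = 0.00°
∠H(j0.086) = 3.52° + 0.27° − (1.23° + 0.91° + 0.01° + 0.00°) = 1.64°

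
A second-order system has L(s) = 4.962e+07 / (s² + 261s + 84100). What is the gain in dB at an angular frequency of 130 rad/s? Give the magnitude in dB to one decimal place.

|(j130)² + 261(j130) + 84100| = |67200 + j33930| = 7.528e+04
|L(j130)| = 4.962e+07 / 7.528e+04 = 659.14
20 log₁₀(659.14) = 56.38 dB

56.4 dB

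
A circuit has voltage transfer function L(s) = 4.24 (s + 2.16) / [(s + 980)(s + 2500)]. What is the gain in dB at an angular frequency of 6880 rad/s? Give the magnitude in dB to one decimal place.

-64.8 dB

|j6880 + 2.16| = √(6880² + 2.16²) = 6880
|j6880 + 980| = √(6880² + 980²) = 6949
|j6880 + 2500| = √(6880² + 2500²) = 7320
|L(j6880)| = 4.24 × 6880 / (6949 × 7320) = 0.00057344
20 log₁₀(0.00057344) = -64.83 dB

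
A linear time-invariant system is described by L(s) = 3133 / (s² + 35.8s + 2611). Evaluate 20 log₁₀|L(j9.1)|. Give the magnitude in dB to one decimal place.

|(j9.1)² + 35.8(j9.1) + 2611| = |2528.2 + j325.78| = 2549
|L(j9.1)| = 3133 / 2549 = 1.2291
20 log₁₀(1.2291) = 1.79 dB

1.8 dB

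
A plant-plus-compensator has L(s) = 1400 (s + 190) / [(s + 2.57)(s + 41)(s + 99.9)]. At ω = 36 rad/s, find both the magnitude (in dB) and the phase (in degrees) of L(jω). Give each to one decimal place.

|j36 + 190| = √(36² + 190²) = 193.4
|j36 + 2.57| = √(36² + 2.57²) = 36.09
|j36 + 41| = √(36² + 41²) = 54.56
|j36 + 99.9| = √(36² + 99.9²) = 106.2
|L(j36)| = 1400 × 193.4 / (36.09 × 54.56 × 106.2) = 1.2947
20 log₁₀(1.2947) = 2.24 dB
∠(j36 + 190) = arctan(36/190) = 10.73°
∠(j36 + 2.57) = arctan(36/2.57) = 85.92°
∠(j36 + 41) = arctan(36/41) = 41.28°
∠(j36 + 99.9) = arctan(36/99.9) = 19.82°
∠L(j36) = 10.73° − (85.92° + 41.28° + 19.82°) = -136.29°

|L| = 2.2 dB, ∠L = -136.3°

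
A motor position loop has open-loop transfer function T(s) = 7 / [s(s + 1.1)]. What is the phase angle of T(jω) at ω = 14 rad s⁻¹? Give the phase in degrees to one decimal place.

-175.5°

∠(j14 + 1.1) = arctan(14/1.1) = 85.51°
∠(j14) = 90.00°
∠T(j14) = − (85.51° + 90.00°) = -175.51°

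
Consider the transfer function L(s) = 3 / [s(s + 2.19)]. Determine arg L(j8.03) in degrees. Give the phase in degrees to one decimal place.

∠(j8.03 + 2.19) = arctan(8.03/2.19) = 74.74°
∠(j8.03) = 90.00°
∠L(j8.03) = − (74.74° + 90.00°) = -164.74°

-164.7°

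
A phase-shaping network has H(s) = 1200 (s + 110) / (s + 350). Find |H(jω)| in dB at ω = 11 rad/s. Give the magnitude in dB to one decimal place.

51.6 dB

|j11 + 110| = √(11² + 110²) = 110.5
|j11 + 350| = √(11² + 350²) = 350.2
|H(j11)| = 1200 × 110.5 / 350.2 = 378.84
20 log₁₀(378.84) = 51.57 dB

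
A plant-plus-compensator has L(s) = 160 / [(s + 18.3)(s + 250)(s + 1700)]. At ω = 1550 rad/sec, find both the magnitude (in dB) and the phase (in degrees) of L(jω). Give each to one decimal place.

|L| = -150.9 dB, ∠L = -212.5°

|j1550 + 18.3| = √(1550² + 18.3²) = 1550
|j1550 + 250| = √(1550² + 250²) = 1570
|j1550 + 1700| = √(1550² + 1700²) = 2301
|L(j1550)| = 160 / (1550 × 1570 × 2301) = 2.8577e-08
20 log₁₀(2.8577e-08) = -150.88 dB
∠(j1550 + 18.3) = arctan(1550/18.3) = 89.32°
∠(j1550 + 250) = arctan(1550/250) = 80.84°
∠(j1550 + 1700) = arctan(1550/1700) = 42.36°
∠L(j1550) = − (89.32° + 80.84° + 42.36°) = -212.52°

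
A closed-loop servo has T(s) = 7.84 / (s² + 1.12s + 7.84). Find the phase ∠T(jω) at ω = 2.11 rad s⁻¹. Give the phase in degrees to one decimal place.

∠[(j2.11)² + 1.12(j2.11) + 7.84] = ∠[3.3879 + j2.3632] = 34.90°
∠T(j2.11) = −34.90° = -34.90°

-34.9°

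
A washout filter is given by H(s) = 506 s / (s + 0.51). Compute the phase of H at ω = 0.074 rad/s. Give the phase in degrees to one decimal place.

81.7°

∠(j0.074) = 90.00°
∠(j0.074 + 0.51) = arctan(0.074/0.51) = 8.26°
∠H(j0.074) = 90.00° − 8.26° = 81.74°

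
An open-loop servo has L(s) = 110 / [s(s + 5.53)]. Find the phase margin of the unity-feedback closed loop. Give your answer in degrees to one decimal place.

29.5°

Gain crossover: |L(jω)| = 1 at ω ≈ 9.79 rad s⁻¹.
∠L(j9.79) = −90° − arctan(9.79/5.53) ≈ -150.53°
PM = 180° + (-150.53°) = 29.47°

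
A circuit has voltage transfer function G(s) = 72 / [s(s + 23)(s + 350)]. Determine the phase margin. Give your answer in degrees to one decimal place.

90.0°

Gain crossover: |G(jω)| = 1 at ω ≈ 0.00894 rad/sec.
∠G(j0.00894) = −90° − arctan(0.00894/23) − arctan(0.00894/350) ≈ -90.02°
PM = 180° + (-90.02°) = 89.98°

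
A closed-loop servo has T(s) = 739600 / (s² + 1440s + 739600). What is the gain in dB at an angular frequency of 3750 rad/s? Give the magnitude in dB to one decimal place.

|(j3750)² + 1440(j3750) + 739600| = |-1.3323e+07 + j5.4e+06| = 1.438e+07
|T(j3750)| = 739600 / 1.438e+07 = 0.051448
20 log₁₀(0.051448) = -25.77 dB

-25.8 dB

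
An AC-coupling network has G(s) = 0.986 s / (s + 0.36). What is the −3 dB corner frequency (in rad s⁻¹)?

For a single-pole high-pass, the −3 dB point is at the pole: ω = 0.36 rad s⁻¹.

0.36 rad s⁻¹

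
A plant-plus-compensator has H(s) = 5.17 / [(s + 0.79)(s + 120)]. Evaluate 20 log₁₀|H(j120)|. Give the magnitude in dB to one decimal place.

|j120 + 0.79| = √(120² + 0.79²) = 120
|j120 + 120| = √(120² + 120²) = 169.7
|H(j120)| = 5.17 / (120 × 169.7) = 0.00025387
20 log₁₀(0.00025387) = -71.91 dB

-71.9 dB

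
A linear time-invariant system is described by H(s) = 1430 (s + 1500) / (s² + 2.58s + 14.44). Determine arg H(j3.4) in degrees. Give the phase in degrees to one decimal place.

∠(j3.4 + 1500) = arctan(3.4/1500) = 0.13°
∠[(j3.4)² + 2.58(j3.4) + 14.44] = ∠[2.88 + j8.772] = 71.82°
∠H(j3.4) = 0.13° − 71.82° = -71.69°

-71.7°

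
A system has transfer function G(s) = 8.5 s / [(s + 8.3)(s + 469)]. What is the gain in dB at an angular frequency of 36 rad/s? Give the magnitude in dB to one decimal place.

|j36| = 36
|j36 + 8.3| = √(36² + 8.3²) = 36.94
|j36 + 469| = √(36² + 469²) = 470.4
|G(j36)| = 8.5 × 36 / (36.94 × 470.4) = 0.017609
20 log₁₀(0.017609) = -35.09 dB

-35.1 dB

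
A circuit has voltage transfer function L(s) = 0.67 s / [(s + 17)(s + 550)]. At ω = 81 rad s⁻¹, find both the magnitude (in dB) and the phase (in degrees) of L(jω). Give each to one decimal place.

|L| = -58.6 dB, ∠L = 3.5 deg

|j81| = 81
|j81 + 17| = √(81² + 17²) = 82.76
|j81 + 550| = √(81² + 550²) = 555.9
|L(j81)| = 0.67 × 81 / (82.76 × 555.9) = 0.0011795
20 log₁₀(0.0011795) = -58.57 dB
∠(j81) = 90.00°
∠(j81 + 17) = arctan(81/17) = 78.15°
∠(j81 + 550) = arctan(81/550) = 8.38°
∠L(j81) = 90.00° − (78.15° + 8.38°) = 3.48°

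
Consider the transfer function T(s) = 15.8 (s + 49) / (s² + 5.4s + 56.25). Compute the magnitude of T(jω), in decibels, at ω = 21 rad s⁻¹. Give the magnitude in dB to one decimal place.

|j21 + 49| = √(21² + 49²) = 53.31
|(j21)² + 5.4(j21) + 56.25| = |-384.75 + j113.4| = 401.1
|T(j21)| = 15.8 × 53.31 / 401.1 = 2.0999
20 log₁₀(2.0999) = 6.44 dB

6.4 dB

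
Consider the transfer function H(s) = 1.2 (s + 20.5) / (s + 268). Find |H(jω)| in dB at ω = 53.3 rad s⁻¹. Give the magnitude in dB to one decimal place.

-12.0 dB

|j53.3 + 20.5| = √(53.3² + 20.5²) = 57.11
|j53.3 + 268| = √(53.3² + 268²) = 273.2
|H(j53.3)| = 1.2 × 57.11 / 273.2 = 0.25079
20 log₁₀(0.25079) = -12.01 dB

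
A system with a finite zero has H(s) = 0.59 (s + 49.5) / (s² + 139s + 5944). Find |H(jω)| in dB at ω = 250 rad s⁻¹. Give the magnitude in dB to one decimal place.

|j250 + 49.5| = √(250² + 49.5²) = 254.9
|(j250)² + 139(j250) + 5944| = |-56556 + j34750| = 6.638e+04
|H(j250)| = 0.59 × 254.9 / 6.638e+04 = 0.0022652
20 log₁₀(0.0022652) = -52.90 dB

-52.9 dB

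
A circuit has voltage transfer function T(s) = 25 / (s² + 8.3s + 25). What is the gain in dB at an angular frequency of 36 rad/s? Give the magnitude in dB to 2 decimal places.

|(j36)² + 8.3(j36) + 25| = |-1271 + j298.8| = 1306
|T(j36)| = 25 / 1306 = 0.019148
20 log₁₀(0.019148) = -34.358 dB

-34.36 dB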